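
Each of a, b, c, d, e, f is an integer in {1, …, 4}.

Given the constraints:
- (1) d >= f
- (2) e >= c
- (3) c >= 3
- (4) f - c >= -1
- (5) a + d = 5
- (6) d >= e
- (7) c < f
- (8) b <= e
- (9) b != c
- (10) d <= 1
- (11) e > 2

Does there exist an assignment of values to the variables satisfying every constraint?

Unsatisfiable

From constraints 2 and 3: e ≥ c and c ≥ 3, so e ≥ 3. From constraints 6 and 10: e ≤ d and d ≤ 1, so e ≤ 1. But 1 < 3, so no value of e works.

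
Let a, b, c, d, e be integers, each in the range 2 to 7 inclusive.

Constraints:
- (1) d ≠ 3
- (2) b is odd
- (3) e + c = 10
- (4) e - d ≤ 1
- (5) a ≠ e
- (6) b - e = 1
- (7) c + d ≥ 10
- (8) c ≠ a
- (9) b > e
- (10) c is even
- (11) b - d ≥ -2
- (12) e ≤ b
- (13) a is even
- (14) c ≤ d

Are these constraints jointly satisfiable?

Try a = 2, b = 7, c = 4, d = 7, e = 6.
Check constraint 3: e + c = 10; constraint 4: e - d = -1; constraint 6: b - e = 1. The remaining constraints are straightforward to verify.

Satisfiable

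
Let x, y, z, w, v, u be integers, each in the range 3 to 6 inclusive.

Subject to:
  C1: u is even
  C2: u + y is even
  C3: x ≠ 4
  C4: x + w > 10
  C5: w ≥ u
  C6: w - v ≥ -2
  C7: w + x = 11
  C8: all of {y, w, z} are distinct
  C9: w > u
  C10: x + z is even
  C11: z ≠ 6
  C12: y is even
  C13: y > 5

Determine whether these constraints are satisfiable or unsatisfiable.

Take x = 6, y = 6, z = 4, w = 5, v = 5, u = 4. Then constraint 4: x + w = 11; constraint 6: w - v = 0, and every other listed constraint is also met.

Satisfiable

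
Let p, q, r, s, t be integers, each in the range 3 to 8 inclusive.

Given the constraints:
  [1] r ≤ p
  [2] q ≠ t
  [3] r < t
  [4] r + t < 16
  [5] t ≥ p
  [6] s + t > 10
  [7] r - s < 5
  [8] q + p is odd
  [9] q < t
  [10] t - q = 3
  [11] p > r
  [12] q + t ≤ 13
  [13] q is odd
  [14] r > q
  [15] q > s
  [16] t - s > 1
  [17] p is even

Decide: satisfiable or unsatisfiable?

The assignment p = 8, q = 5, r = 7, s = 4, t = 8 works:
  constraint 4 holds since r + t = 15.
  constraint 6 holds since s + t = 12.
The rest check out directly.

Satisfiable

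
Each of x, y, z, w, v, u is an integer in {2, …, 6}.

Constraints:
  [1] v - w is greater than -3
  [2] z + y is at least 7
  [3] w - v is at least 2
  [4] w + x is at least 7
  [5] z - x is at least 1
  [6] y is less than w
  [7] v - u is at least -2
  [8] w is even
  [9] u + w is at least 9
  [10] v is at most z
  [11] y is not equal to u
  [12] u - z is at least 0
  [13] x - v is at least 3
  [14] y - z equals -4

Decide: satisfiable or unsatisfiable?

Constraints 5, 7, 12, and 13 give v − u ≥ -2, u − z ≥ 0, z − x ≥ 1, x − v ≥ 3.
Adding all 4 inequalities: the left sides telescope to 0, and the right sides sum to (-2) + 0 + 1 + 3 = 2. So 0 ≥ 2, which is false.

Unsatisfiable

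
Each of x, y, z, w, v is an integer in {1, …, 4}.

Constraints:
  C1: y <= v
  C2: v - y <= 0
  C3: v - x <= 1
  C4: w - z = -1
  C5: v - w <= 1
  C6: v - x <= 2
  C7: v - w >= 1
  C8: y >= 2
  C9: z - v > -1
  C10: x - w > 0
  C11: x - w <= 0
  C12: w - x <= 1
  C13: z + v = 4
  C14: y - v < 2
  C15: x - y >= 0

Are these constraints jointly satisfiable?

Unsatisfiable

Constraints 2, 7, 11, and 15 give w − x ≥ 0, x − y ≥ 0, y − v ≥ 0, v − w ≥ 1.
Adding all 4 inequalities: the left sides telescope to 0, and the right sides sum to 0 + 0 + 0 + 1 = 1. So 0 ≥ 1, which is false.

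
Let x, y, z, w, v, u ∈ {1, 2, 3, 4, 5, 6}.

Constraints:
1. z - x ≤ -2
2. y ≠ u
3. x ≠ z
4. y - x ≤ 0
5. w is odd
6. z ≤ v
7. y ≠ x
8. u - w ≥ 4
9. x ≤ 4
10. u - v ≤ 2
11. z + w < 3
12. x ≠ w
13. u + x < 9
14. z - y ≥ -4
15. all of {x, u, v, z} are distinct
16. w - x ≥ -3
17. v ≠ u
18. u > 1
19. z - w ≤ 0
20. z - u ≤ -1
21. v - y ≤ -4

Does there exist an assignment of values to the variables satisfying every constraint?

Constraints 1, 8, 10, 14, 16, and 21 give v − u ≥ -2, u − w ≥ 4, w − x ≥ -3, x − z ≥ 2, z − y ≥ -4, y − v ≥ 4.
Adding all 6 inequalities: the left sides telescope to 0, and the right sides sum to (-2) + 4 + (-3) + 2 + (-4) + 4 = 1. So 0 ≥ 1, which is false.

Unsatisfiable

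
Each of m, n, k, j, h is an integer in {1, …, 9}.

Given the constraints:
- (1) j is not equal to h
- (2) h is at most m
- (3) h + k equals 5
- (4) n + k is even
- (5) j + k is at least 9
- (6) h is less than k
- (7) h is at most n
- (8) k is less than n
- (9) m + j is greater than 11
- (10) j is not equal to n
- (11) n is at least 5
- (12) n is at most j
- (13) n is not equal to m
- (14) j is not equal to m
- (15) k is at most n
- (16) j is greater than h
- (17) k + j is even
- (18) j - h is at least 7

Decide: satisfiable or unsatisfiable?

Satisfiable

One satisfying assignment is m = 5, n = 7, k = 3, j = 9, h = 2.
For the less obvious constraints — constraint 3: h + k = 5; constraint 5: j + k = 12 — and the others hold by inspection.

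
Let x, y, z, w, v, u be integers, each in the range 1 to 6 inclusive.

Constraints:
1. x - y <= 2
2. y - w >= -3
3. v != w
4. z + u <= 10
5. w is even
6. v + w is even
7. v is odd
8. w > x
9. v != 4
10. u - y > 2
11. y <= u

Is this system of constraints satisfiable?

Unsatisfiable

Constraint 7 makes v odd and constraint 5 makes w even, so v + w must be odd. Constraint 6 says v + w is even — contradiction.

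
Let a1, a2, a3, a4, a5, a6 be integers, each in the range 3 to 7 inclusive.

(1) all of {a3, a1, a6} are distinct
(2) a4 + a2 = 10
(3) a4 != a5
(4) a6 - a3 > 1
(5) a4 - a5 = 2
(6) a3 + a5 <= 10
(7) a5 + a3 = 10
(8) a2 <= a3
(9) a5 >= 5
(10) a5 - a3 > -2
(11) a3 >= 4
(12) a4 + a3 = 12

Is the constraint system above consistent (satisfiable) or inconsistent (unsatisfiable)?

Satisfiable

The assignment a1 = 4, a2 = 3, a3 = 5, a4 = 7, a5 = 5, a6 = 7 works:
  constraint 2 holds since a4 + a2 = 10.
  constraint 4 holds since a6 - a3 = 2.
The rest check out directly.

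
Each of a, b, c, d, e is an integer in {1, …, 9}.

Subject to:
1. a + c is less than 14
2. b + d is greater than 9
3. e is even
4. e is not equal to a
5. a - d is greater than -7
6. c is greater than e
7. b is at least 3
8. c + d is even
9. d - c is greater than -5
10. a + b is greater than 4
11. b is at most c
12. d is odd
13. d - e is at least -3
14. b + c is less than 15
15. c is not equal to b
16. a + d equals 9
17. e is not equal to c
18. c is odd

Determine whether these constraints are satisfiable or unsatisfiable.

Take a = 2, b = 3, c = 9, d = 7, e = 8. Then constraint 1: a + c = 11; constraint 2: b + d = 10; constraint 5: a - d = -5, and every other listed constraint is also met.

Satisfiable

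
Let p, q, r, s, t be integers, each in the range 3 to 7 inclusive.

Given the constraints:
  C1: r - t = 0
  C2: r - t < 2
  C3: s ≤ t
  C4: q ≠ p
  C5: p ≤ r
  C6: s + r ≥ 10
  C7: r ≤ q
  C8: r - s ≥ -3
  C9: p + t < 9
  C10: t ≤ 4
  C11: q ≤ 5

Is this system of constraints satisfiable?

Unsatisfiable

From constraints 3 and 10: s ≤ t ≤ 4. From constraints 7 and 11: r ≤ q ≤ 5. Hence s + r ≤ 9. But constraint 6 requires s + r ≥ 10, and 10 > 9. Contradiction.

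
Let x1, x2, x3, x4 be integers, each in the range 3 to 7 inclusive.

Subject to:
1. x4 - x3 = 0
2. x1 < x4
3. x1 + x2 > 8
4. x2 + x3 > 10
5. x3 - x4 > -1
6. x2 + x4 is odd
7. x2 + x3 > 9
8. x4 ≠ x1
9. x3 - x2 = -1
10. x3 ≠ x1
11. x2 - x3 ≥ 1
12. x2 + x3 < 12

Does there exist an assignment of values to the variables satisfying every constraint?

Satisfiable

The assignment x1 = 4, x2 = 6, x3 = 5, x4 = 5 works:
  constraint 1 holds since x4 - x3 = 0.
  constraint 3 holds since x1 + x2 = 10.
The rest check out directly.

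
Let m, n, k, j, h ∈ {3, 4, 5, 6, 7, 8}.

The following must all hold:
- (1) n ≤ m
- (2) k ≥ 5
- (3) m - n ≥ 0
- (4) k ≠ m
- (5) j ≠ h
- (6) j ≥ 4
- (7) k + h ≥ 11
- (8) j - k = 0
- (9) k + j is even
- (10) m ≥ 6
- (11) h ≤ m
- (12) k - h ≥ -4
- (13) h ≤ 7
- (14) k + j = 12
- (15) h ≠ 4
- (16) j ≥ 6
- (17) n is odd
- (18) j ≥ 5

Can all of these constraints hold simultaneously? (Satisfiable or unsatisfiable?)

Satisfiable

Try m = 8, n = 7, k = 6, j = 6, h = 7.
Check constraint 3: m - n = 1; constraint 7: k + h = 13. The remaining constraints are straightforward to verify.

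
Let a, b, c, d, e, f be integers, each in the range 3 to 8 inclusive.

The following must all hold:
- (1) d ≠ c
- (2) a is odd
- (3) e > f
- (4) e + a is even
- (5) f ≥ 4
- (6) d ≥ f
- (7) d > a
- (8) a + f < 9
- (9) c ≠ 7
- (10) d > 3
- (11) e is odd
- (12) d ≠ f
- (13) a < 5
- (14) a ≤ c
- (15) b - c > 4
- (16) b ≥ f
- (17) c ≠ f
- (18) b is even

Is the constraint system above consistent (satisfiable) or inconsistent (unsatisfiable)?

Satisfiable

The assignment a = 3, b = 8, c = 3, d = 8, e = 7, f = 5 works:
  constraint 2 holds since a = 3 is odd.
  constraint 8 holds since a + f = 8.
  constraint 15 holds since b - c = 5.
The rest check out directly.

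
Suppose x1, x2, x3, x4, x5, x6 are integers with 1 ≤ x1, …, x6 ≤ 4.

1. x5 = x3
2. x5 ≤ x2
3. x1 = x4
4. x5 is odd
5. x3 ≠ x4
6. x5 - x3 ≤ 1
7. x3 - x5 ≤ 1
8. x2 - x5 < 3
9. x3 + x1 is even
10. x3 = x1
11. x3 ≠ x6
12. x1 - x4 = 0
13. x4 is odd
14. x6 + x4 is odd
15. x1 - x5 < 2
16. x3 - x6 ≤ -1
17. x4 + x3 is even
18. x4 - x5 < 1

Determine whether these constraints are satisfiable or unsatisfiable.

From constraints 3 and 10, x3 = x1 = x4, so x3 = x4. But constraint 5 says x3 ≠ x4. Contradiction.

Unsatisfiable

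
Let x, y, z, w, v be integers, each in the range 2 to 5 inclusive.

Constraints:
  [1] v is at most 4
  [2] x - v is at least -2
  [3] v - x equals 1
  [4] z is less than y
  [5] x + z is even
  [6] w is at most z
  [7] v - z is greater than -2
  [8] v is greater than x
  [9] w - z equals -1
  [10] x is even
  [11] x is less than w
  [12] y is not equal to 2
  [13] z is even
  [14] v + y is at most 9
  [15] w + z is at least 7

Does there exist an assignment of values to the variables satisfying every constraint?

Satisfiable

One satisfying assignment is x = 2, y = 5, z = 4, w = 3, v = 3.
For the less obvious constraints — constraint 2: x - v = -1; constraint 3: v - x = 1 — and the others hold by inspection.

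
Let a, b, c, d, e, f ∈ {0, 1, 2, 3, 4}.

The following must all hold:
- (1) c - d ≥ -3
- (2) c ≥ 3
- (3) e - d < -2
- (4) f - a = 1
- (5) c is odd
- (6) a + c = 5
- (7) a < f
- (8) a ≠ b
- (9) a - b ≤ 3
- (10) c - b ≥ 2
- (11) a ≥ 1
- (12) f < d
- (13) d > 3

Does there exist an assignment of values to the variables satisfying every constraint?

One satisfying assignment is a = 2, b = 0, c = 3, d = 4, e = 0, f = 3.
For the less obvious constraints — constraint 1: c - d = -1; constraint 3: e - d = -4; constraint 4: f - a = 1 — and the others hold by inspection.

Satisfiable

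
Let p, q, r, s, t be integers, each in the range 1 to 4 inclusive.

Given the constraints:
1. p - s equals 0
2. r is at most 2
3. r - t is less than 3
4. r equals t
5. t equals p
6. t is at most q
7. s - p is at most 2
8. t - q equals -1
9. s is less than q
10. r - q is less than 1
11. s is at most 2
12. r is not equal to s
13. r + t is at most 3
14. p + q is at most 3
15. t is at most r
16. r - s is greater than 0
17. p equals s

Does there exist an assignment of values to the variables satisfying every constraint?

Unsatisfiable

From constraints 4, 5, and 17, r = t = p = s, so r = s. But constraint 12 says r ≠ s. Contradiction.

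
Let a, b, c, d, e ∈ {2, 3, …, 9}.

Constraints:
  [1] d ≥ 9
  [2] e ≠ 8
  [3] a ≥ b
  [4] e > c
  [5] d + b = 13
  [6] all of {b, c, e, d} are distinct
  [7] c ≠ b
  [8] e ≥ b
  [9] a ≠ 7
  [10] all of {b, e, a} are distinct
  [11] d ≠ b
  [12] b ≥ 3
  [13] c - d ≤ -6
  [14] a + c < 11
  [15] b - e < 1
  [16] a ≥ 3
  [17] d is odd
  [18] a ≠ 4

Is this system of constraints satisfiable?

Try a = 8, b = 4, c = 2, d = 9, e = 6.
Check constraint 5: d + b = 13; constraint 13: c - d = -7; constraint 14: a + c = 10. The remaining constraints are straightforward to verify.

Satisfiable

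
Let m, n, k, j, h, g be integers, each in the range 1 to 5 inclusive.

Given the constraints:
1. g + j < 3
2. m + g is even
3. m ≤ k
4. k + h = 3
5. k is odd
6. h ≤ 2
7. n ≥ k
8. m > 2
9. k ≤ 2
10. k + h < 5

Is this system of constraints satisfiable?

From constraint 8: m ≥ 3. From constraints 3 and 9: m ≤ k and k ≤ 2, so m ≤ 2. But 2 < 3, so no value of m works.

Unsatisfiable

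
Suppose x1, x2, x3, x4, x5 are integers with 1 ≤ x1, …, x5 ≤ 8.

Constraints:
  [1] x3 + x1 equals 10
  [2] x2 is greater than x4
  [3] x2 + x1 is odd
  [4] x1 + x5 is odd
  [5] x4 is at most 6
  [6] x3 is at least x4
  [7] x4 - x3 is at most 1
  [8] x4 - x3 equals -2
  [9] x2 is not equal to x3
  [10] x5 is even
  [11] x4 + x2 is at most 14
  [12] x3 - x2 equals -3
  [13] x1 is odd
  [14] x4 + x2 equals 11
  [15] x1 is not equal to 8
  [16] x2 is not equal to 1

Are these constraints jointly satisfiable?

One satisfying assignment is x1 = 5, x2 = 8, x3 = 5, x4 = 3, x5 = 6.
For the less obvious constraints — constraint 1: x3 + x1 = 10; constraint 7: x4 - x3 = -2 — and the others hold by inspection.

Satisfiable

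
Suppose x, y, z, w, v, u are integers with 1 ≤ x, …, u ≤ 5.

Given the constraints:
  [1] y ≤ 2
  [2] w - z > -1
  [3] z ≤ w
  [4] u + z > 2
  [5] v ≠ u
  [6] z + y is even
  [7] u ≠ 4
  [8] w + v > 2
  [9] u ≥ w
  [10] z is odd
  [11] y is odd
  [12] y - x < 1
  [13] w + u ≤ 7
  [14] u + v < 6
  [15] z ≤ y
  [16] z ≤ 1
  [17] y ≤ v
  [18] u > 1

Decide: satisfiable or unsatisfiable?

Take x = 3, y = 1, z = 1, w = 1, v = 2, u = 3. Then constraint 2: w - z = 0; constraint 4: u + z = 4; constraint 8: w + v = 3, and every other listed constraint is also met.

Satisfiable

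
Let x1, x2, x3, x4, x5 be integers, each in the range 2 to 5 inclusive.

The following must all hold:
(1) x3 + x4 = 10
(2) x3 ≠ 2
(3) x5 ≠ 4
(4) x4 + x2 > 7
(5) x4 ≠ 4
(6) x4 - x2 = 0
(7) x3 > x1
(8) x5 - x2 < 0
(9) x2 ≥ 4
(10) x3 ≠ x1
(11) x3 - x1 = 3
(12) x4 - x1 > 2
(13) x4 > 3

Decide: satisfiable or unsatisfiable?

Satisfiable

The assignment x1 = 2, x2 = 5, x3 = 5, x4 = 5, x5 = 2 works:
  constraint 1 holds since x3 + x4 = 10.
  constraint 4 holds since x4 + x2 = 10.
The rest check out directly.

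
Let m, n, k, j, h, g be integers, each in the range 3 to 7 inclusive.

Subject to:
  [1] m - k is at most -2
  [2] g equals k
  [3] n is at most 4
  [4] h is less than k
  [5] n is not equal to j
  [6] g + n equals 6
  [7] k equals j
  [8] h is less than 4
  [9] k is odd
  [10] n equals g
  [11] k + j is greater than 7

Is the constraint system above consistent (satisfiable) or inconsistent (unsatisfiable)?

From constraints 2, 7, and 10, n = g = k = j, so n = j. But constraint 5 says n ≠ j. Contradiction.

Unsatisfiable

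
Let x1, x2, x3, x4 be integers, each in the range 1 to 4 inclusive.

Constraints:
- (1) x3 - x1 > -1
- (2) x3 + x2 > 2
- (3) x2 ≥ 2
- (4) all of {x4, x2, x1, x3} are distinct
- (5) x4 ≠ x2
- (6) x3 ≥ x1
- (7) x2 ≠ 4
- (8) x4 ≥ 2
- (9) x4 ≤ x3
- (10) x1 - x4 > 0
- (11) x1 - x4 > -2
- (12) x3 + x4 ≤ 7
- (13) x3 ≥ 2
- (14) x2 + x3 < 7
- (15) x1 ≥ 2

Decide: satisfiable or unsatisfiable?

Unsatisfiable

Constraints 3, 8, 13, and 15 confine each of x4, x2, x1, x3 to the 3 values {2, …, 4} (the domain already gives each ≤ 4).
Constraint 4 requires all 4 of them to be distinct, but only 3 values are available — impossible by the pigeonhole principle.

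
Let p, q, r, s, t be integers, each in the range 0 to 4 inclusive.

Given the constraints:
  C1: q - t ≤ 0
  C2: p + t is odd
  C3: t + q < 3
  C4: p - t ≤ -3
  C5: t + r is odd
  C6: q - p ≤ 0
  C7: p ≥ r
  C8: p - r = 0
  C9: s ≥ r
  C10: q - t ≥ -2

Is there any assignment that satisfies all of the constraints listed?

Unsatisfiable

Constraints 4, 6, and 10 give t − p ≥ 3, p − q ≥ 0, q − t ≥ -2.
Adding all 3 inequalities: the left sides telescope to 0, and the right sides sum to 3 + 0 + (-2) = 1. So 0 ≥ 1, which is false.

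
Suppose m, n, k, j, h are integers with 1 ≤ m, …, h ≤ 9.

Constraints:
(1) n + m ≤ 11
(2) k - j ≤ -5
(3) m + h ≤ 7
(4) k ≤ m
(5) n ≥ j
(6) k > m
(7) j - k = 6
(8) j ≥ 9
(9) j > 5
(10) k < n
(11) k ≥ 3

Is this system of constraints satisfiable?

From constraints 5 and 8: n ≥ j ≥ 9. From constraints 4 and 11: m ≥ k ≥ 3. Hence n + m ≥ 12. But constraint 1 requires n + m ≤ 11, and 11 < 12. Contradiction.

Unsatisfiable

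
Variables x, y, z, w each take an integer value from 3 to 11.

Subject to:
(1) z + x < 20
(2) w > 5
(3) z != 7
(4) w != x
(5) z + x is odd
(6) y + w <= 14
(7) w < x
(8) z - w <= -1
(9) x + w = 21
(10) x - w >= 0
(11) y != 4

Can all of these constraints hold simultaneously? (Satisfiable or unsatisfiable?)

The assignment x = 11, y = 3, z = 6, w = 10 works:
  constraint 1 holds since z + x = 17.
  constraint 6 holds since y + w = 13.
The rest check out directly.

Satisfiable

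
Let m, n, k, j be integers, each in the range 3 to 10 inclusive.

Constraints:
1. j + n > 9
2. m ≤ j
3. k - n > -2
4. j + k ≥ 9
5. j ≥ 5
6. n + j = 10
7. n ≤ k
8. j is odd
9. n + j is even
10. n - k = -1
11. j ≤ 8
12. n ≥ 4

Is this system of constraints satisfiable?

Satisfiable

Take m = 4, n = 5, k = 6, j = 5. Then constraint 1: j + n = 10; constraint 3: k - n = 1, and every other listed constraint is also met.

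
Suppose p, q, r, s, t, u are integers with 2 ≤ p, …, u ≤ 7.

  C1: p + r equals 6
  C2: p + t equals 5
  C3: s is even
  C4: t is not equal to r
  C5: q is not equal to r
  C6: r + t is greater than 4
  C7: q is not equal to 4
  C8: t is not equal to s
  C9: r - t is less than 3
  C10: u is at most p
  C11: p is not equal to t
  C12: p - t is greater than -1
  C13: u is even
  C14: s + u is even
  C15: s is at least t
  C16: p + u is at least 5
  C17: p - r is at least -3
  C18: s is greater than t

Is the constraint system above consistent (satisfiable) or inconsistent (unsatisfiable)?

Setting (p, q, r, s, t, u) = (3, 7, 3, 4, 2, 2) satisfies everything: constraint 1: p + r = 6; constraint 2: p + t = 5, and the others follow.

Satisfiable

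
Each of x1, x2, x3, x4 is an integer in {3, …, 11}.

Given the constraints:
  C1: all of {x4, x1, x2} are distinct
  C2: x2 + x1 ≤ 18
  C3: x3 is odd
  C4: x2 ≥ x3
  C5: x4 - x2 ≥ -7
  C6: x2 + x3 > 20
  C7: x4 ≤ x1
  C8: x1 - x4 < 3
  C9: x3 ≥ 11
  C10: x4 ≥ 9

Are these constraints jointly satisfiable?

Unsatisfiable

From constraints 4 and 9: x2 ≥ x3 ≥ 11. From constraints 7 and 10: x1 ≥ x4 ≥ 9. Hence x2 + x1 ≥ 20. But constraint 2 requires x2 + x1 ≤ 18, and 18 < 20. Contradiction.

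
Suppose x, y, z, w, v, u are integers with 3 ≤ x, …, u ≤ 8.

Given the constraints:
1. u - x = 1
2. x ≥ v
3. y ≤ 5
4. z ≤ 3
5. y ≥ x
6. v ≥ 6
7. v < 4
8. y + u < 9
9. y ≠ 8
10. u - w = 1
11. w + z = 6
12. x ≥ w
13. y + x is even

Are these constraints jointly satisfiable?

From constraints 2 and 6: x ≥ v and v ≥ 6, so x ≥ 6. From constraints 3 and 5: x ≤ y and y ≤ 5, so x ≤ 5. But 5 < 6, so no value of x works.

Unsatisfiable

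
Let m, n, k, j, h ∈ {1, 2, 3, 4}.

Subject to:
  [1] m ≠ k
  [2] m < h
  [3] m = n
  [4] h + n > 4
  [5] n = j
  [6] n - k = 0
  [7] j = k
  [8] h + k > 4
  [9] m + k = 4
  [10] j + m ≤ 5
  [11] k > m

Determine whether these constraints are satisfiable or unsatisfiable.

Unsatisfiable

From constraints 3, 5, and 7, m = n = j = k, so m = k. But constraint 1 says m ≠ k. Contradiction.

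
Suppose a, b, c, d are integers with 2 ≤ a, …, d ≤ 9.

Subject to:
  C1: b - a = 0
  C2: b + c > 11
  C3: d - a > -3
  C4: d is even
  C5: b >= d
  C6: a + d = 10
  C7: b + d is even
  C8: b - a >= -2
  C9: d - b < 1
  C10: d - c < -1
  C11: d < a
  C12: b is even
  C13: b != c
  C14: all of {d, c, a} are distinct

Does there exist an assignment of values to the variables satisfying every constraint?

Satisfiable

One satisfying assignment is a = 6, b = 6, c = 7, d = 4.
For the less obvious constraints — constraint 1: b - a = 0; constraint 2: b + c = 13; constraint 3: d - a = -2 — and the others hold by inspection.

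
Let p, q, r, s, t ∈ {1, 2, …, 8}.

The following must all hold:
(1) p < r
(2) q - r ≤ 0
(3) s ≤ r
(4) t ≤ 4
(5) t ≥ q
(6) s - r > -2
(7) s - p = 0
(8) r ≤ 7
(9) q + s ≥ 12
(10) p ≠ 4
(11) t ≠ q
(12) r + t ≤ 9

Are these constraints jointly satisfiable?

From constraints 4 and 5: q ≤ t ≤ 4. From constraints 3 and 8: s ≤ r ≤ 7. Hence q + s ≤ 11. But constraint 9 requires q + s ≥ 12, and 12 > 11. Contradiction.

Unsatisfiable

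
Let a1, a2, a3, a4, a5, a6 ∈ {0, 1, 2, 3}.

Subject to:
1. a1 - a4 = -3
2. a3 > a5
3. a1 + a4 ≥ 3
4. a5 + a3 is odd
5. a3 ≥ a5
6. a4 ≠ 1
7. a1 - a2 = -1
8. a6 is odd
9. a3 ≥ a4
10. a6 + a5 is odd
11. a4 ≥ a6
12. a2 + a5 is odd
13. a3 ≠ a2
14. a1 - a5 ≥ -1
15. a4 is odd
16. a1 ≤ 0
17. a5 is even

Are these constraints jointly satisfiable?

Take a1 = 0, a2 = 1, a3 = 3, a4 = 3, a5 = 0, a6 = 3. Then constraint 1: a1 - a4 = -3; constraint 3: a1 + a4 = 3, and every other listed constraint is also met.

Satisfiable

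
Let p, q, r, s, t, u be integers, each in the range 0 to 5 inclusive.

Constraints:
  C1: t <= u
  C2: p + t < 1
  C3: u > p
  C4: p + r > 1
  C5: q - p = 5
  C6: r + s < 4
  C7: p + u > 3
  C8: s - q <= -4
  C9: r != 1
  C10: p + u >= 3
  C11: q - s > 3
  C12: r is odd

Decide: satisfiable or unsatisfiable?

One satisfying assignment is p = 0, q = 5, r = 3, s = 0, t = 0, u = 4.
For the less obvious constraints — constraint 2: p + t = 0; constraint 4: p + r = 3; constraint 5: q - p = 5 — and the others hold by inspection.

Satisfiable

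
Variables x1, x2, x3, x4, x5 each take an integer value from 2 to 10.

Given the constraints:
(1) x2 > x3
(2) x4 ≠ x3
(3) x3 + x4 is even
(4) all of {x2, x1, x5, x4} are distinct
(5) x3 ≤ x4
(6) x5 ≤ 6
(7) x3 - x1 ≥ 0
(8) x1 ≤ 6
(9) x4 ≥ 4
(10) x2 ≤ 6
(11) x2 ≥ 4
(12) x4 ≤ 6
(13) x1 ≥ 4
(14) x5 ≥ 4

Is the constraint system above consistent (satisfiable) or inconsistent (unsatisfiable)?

Constraints 6, 8, 9, 10, 11, 12, 13, and 14 confine each of x2, x1, x5, x4 to the 3 values {4, …, 6}.
Constraint 4 requires all 4 of them to be distinct, but only 3 values are available — impossible by the pigeonhole principle.

Unsatisfiable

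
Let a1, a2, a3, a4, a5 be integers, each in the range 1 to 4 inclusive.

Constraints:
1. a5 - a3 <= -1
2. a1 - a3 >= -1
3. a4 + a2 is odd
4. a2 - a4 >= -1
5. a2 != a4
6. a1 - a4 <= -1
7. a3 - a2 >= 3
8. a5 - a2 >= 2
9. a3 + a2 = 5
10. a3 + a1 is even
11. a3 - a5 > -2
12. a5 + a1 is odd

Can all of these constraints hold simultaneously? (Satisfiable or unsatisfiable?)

Unsatisfiable

Constraints 1, 2, 4, 6, and 8 give a3 − a5 ≥ 1, a5 − a2 ≥ 2, a2 − a4 ≥ -1, a4 − a1 ≥ 1, a1 − a3 ≥ -1.
Adding all 5 inequalities: the left sides telescope to 0, and the right sides sum to 1 + 2 + (-1) + 1 + (-1) = 2. So 0 ≥ 2, which is false.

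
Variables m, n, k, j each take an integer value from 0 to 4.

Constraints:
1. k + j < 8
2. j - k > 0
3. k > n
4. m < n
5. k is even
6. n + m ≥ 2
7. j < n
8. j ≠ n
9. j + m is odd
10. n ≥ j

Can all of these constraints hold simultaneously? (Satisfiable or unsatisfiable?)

Unsatisfiable

Constraints 2, 3, and 7 give n < k, k < j, j < n. Chaining: n < k < j < n, which forces n < n — impossible.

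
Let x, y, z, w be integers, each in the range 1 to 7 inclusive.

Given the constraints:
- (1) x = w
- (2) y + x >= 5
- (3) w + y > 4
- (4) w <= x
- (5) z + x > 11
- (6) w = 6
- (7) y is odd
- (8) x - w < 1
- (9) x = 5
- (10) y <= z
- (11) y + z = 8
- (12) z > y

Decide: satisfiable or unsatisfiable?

Constraint 9 fixes x = 5 and constraint 6 fixes w = 6, but constraint 1 requires x = w. Since 5 ≠ 6, contradiction.

Unsatisfiable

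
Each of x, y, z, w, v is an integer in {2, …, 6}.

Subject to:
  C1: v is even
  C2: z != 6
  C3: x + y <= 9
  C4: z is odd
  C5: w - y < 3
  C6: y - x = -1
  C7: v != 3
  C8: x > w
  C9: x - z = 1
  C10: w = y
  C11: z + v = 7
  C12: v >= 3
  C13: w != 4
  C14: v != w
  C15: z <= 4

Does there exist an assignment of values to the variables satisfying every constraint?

Setting (x, y, z, w, v) = (4, 3, 3, 3, 4) satisfies everything: constraint 3: x + y = 7; constraint 5: w - y = 0; constraint 6: y - x = -1, and the others follow.

Satisfiable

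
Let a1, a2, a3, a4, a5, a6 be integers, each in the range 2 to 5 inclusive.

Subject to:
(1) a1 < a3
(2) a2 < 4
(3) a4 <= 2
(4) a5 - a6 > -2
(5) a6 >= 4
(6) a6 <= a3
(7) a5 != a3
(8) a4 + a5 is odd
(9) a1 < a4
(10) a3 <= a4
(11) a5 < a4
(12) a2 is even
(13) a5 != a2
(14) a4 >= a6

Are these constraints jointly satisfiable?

From constraints 5 and 6: a3 ≥ a6 and a6 ≥ 4, so a3 ≥ 4. From constraints 3 and 10: a3 ≤ a4 and a4 ≤ 2, so a3 ≤ 2. But 2 < 4, so no value of a3 works.

Unsatisfiable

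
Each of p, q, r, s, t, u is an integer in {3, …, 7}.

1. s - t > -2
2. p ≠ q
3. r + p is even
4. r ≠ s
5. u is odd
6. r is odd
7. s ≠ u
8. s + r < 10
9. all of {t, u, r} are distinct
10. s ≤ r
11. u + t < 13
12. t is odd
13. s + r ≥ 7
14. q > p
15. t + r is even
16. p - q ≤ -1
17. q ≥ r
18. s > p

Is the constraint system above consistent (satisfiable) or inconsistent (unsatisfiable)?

Satisfiable

Take p = 3, q = 7, r = 5, s = 4, t = 3, u = 7. Then constraint 1: s - t = 1; constraint 8: s + r = 9; constraint 11: u + t = 10, and every other listed constraint is also met.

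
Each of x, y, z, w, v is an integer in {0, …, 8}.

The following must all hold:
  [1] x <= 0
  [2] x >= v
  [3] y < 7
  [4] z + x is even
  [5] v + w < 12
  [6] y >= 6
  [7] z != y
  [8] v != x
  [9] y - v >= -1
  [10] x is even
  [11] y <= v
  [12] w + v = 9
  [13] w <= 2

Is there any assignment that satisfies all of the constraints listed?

Unsatisfiable

From constraints 6 and 11: v ≥ y and y ≥ 6, so v ≥ 6. From constraints 1 and 2: v ≤ x and x ≤ 0, so v ≤ 0. But 0 < 6, so no value of v works.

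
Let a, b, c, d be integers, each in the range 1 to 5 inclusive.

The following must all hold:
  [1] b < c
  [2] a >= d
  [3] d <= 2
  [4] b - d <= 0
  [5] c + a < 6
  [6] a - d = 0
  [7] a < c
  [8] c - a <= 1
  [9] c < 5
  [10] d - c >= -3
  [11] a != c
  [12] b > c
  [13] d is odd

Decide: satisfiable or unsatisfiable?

Constraints 2, 4, 7, and 12 give b ≤ d, d ≤ a, a < c, c < b. Chaining: b ≤ d ≤ a < c < b, which forces b < b — impossible.

Unsatisfiable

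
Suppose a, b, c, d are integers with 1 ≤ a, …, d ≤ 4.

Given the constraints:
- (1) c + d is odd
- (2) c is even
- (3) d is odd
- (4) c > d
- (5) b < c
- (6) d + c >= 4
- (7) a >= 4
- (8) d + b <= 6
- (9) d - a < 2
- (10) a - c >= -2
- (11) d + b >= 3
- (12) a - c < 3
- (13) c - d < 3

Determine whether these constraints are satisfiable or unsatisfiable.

Satisfiable

Take a = 4, b = 1, c = 4, d = 3. Then constraint 6: d + c = 7; constraint 8: d + b = 4, and every other listed constraint is also met.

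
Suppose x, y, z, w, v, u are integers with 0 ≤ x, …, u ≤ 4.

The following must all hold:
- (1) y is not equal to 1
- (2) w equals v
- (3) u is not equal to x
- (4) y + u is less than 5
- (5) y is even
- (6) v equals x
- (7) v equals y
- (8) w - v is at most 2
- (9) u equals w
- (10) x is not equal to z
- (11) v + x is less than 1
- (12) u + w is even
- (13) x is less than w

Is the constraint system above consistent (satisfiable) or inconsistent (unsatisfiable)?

Unsatisfiable

From constraints 2, 6, and 9, u = w = v = x, so u = x. But constraint 3 says u ≠ x. Contradiction.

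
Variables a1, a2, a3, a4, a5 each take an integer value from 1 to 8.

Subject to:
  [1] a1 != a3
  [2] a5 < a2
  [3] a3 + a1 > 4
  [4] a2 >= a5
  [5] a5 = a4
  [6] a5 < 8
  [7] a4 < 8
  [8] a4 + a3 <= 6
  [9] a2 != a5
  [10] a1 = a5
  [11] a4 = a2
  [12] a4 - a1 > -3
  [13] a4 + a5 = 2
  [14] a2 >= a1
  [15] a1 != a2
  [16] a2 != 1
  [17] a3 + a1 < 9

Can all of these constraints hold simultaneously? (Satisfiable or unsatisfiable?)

From constraints 5, 10, and 11, a1 = a5 = a4 = a2, so a1 = a2. But constraint 15 says a1 ≠ a2. Contradiction.

Unsatisfiable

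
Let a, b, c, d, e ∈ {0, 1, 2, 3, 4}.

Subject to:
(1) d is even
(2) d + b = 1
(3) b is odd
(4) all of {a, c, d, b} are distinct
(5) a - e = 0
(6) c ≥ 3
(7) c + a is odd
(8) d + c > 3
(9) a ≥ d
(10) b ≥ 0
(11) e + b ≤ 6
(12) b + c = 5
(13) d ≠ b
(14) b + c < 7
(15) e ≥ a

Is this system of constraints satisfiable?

Try a = 3, b = 1, c = 4, d = 0, e = 3.
Check constraint 2: d + b = 1; constraint 5: a - e = 0; constraint 8: d + c = 4. The remaining constraints are straightforward to verify.

Satisfiable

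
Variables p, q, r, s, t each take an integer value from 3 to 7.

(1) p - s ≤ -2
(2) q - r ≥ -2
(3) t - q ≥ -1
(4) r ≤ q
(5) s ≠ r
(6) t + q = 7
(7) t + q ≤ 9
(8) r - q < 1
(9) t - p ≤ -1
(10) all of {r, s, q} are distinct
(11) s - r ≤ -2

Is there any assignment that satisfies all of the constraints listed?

Constraints 1, 2, 3, 9, and 11 give s − p ≥ 2, p − t ≥ 1, t − q ≥ -1, q − r ≥ -2, r − s ≥ 2.
Adding all 5 inequalities: the left sides telescope to 0, and the right sides sum to 2 + 1 + (-1) + (-2) + 2 = 2. So 0 ≥ 2, which is false.

Unsatisfiable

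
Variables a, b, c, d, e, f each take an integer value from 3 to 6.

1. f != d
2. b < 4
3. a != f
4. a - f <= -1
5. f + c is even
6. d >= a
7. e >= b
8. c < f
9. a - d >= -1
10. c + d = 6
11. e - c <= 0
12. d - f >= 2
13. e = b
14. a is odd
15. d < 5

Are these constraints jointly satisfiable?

Constraints 4, 9, and 12 give a − d ≥ -1, d − f ≥ 2, f − a ≥ 1.
Adding all 3 inequalities: the left sides telescope to 0, and the right sides sum to (-1) + 2 + 1 = 2. So 0 ≥ 2, which is false.

Unsatisfiable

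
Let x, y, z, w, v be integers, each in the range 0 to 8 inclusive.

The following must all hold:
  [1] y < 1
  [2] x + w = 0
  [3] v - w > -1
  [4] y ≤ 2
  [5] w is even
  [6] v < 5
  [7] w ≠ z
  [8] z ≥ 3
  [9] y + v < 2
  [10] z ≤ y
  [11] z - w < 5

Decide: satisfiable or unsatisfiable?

From constraints 8 and 10: y ≥ z and z ≥ 3, so y ≥ 3. From constraint 4: y ≤ 2. But 2 < 3, so no value of y works.

Unsatisfiable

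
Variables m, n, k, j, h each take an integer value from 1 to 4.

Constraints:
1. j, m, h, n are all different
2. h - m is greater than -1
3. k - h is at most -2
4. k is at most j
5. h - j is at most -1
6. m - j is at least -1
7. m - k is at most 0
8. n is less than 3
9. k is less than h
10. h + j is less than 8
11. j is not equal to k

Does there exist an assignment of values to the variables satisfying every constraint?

Unsatisfiable

Constraints 3, 5, 6, and 7 give k − m ≥ 0, m − j ≥ -1, j − h ≥ 1, h − k ≥ 2.
Adding all 4 inequalities: the left sides telescope to 0, and the right sides sum to 0 + (-1) + 1 + 2 = 2. So 0 ≥ 2, which is false.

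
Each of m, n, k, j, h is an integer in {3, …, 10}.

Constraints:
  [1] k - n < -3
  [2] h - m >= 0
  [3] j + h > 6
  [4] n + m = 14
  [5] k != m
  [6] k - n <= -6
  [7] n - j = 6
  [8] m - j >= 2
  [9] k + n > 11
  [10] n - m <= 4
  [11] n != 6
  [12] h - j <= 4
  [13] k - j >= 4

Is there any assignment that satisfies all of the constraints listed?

Unsatisfiable

Constraints 2, 6, 10, 12, and 13 give k − j ≥ 4, j − h ≥ -4, h − m ≥ 0, m − n ≥ -4, n − k ≥ 6.
Adding all 5 inequalities: the left sides telescope to 0, and the right sides sum to 4 + (-4) + 0 + (-4) + 6 = 2. So 0 ≥ 2, which is false.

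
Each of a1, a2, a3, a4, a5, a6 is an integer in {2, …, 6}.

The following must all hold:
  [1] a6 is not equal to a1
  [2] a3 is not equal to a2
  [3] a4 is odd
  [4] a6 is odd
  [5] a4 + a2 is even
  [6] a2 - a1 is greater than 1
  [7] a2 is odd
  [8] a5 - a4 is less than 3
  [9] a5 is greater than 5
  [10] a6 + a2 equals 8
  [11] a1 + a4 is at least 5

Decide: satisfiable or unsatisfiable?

Take a1 = 2, a2 = 5, a3 = 2, a4 = 5, a5 = 6, a6 = 3. Then constraint 6: a2 - a1 = 3; constraint 8: a5 - a4 = 1; constraint 10: a6 + a2 = 8, and every other listed constraint is also met.

Satisfiable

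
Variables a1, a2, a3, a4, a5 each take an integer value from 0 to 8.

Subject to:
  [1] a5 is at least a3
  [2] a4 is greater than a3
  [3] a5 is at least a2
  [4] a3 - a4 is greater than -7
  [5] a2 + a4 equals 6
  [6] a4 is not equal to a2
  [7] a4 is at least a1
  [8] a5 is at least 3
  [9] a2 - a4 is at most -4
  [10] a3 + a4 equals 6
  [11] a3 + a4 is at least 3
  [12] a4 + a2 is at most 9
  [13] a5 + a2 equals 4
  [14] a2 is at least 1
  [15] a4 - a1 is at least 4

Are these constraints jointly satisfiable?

The assignment a1 = 1, a2 = 1, a3 = 1, a4 = 5, a5 = 3 works:
  constraint 4 holds since a3 - a4 = -4.
  constraint 5 holds since a2 + a4 = 6.
The rest check out directly.

Satisfiable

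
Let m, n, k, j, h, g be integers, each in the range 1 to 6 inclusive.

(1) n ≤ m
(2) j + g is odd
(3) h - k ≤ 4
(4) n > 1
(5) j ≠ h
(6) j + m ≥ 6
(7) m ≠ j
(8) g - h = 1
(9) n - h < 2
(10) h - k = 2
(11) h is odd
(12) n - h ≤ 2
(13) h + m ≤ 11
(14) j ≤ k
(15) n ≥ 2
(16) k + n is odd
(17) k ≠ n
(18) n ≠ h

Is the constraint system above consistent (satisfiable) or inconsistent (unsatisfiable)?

Try m = 6, n = 6, k = 3, j = 3, h = 5, g = 6.
Check constraint 3: h - k = 2; constraint 6: j + m = 9; constraint 8: g - h = 1. The remaining constraints are straightforward to verify.

Satisfiable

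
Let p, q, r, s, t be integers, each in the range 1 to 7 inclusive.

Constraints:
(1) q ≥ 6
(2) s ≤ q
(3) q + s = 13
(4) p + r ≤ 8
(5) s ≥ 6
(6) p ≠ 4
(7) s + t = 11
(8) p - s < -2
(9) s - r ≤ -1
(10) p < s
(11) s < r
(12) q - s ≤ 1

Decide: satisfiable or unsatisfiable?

The assignment p = 1, q = 7, r = 7, s = 6, t = 5 works:
  constraint 3 holds since q + s = 13.
  constraint 4 holds since p + r = 8.
  constraint 7 holds since s + t = 11.
The rest check out directly.

Satisfiable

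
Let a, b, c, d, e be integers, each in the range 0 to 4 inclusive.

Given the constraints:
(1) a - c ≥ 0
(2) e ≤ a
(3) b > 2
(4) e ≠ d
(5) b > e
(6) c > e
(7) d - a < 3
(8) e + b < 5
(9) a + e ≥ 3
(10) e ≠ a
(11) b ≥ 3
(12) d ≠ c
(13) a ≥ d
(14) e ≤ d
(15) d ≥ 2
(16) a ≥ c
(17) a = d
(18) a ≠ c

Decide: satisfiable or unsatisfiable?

One satisfying assignment is a = 3, b = 3, c = 1, d = 3, e = 0.
For the less obvious constraints — constraint 1: a - c = 2; constraint 7: d - a = 0; constraint 8: e + b = 3 — and the others hold by inspection.

Satisfiable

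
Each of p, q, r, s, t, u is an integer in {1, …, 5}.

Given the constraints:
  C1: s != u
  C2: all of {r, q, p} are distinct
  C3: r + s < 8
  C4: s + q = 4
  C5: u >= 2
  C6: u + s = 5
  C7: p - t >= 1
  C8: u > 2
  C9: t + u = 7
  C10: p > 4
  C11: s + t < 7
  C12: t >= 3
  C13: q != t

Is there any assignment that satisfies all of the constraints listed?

Satisfiable

Setting (p, q, r, s, t, u) = (5, 2, 3, 2, 4, 3) satisfies everything: constraint 3: r + s = 5; constraint 4: s + q = 4, and the others follow.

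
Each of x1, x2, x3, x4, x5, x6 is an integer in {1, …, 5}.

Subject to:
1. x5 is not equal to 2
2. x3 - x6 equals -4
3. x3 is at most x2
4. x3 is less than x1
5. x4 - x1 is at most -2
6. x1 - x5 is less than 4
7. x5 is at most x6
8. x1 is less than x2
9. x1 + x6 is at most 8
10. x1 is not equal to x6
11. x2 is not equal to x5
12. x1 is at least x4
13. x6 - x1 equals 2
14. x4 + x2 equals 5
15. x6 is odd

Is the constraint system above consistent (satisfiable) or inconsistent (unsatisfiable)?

The assignment x1 = 3, x2 = 4, x3 = 1, x4 = 1, x5 = 1, x6 = 5 works:
  constraint 2 holds since x3 - x6 = -4.
  constraint 5 holds since x4 - x1 = -2.
The rest check out directly.

Satisfiable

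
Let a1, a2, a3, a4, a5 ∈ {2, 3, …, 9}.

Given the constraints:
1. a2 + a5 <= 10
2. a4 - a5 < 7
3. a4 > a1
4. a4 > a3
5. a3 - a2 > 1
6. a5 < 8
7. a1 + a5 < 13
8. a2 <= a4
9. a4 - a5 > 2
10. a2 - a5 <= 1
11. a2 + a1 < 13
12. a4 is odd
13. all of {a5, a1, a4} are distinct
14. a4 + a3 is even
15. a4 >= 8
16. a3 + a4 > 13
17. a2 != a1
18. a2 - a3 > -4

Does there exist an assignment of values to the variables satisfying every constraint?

Satisfiable

Try a1 = 7, a2 = 5, a3 = 7, a4 = 9, a5 = 4.
Check constraint 1: a2 + a5 = 9; constraint 2: a4 - a5 = 5. The remaining constraints are straightforward to verify.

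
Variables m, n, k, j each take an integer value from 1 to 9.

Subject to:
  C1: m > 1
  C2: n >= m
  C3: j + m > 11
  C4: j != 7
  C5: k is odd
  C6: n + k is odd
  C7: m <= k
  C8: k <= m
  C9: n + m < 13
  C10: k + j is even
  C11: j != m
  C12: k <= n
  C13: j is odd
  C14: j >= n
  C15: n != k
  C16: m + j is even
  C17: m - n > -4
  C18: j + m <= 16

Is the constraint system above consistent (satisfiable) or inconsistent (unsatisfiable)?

Satisfiable

Take m = 5, n = 6, k = 5, j = 9. Then constraint 3: j + m = 14; constraint 9: n + m = 11; constraint 17: m - n = -1, and every other listed constraint is also met.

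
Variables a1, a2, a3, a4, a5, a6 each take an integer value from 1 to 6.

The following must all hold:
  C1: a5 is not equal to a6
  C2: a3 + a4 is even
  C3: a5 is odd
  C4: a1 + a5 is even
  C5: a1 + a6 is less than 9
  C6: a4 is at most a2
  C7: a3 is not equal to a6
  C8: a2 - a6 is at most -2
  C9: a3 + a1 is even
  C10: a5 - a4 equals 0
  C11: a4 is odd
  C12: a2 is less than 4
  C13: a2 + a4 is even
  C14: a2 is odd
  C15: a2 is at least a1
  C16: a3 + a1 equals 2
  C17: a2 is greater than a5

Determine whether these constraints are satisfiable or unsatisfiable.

The assignment a1 = 1, a2 = 3, a3 = 1, a4 = 1, a5 = 1, a6 = 5 works:
  constraint 5 holds since a1 + a6 = 6.
  constraint 8 holds since a2 - a6 = -2.
The rest check out directly.

Satisfiable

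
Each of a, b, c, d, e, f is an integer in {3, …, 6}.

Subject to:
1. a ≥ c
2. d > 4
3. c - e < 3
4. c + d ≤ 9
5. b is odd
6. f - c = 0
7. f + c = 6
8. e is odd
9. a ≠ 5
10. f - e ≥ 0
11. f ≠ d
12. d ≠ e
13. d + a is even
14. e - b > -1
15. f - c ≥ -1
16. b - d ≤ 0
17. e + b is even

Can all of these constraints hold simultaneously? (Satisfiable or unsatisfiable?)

Satisfiable

The assignment a = 6, b = 3, c = 3, d = 6, e = 3, f = 3 works:
  constraint 3 holds since c - e = 0.
  constraint 4 holds since c + d = 9.
  constraint 6 holds since f - c = 0.
The rest check out directly.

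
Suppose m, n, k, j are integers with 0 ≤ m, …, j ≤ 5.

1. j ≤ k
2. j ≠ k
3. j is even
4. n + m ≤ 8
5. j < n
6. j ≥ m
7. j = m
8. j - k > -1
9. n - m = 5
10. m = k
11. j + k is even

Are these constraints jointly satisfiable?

From constraints 7 and 10, j = m = k, so j = k. But constraint 2 says j ≠ k. Contradiction.

Unsatisfiable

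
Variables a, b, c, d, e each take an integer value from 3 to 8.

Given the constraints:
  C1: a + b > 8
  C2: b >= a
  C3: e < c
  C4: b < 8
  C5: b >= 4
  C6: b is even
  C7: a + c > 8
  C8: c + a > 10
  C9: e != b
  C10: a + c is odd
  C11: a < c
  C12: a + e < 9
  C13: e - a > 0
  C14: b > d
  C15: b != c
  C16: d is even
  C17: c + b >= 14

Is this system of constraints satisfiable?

Try a = 3, b = 6, c = 8, d = 4, e = 5.
Check constraint 1: a + b = 9; constraint 7: a + c = 11; constraint 8: c + a = 11. The remaining constraints are straightforward to verify.

Satisfiable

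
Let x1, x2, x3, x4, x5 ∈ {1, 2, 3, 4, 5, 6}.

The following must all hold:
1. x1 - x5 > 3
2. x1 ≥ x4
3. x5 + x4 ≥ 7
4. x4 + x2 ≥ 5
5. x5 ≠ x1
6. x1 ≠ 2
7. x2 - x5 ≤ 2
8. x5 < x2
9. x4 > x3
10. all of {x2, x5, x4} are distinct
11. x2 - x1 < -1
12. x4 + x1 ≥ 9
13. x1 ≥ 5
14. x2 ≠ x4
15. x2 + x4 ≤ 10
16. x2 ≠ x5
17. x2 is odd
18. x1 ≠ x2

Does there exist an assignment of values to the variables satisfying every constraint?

Satisfiable

One satisfying assignment is x1 = 6, x2 = 3, x3 = 3, x4 = 5, x5 = 2.
For the less obvious constraints — constraint 1: x1 - x5 = 4; constraint 3: x5 + x4 = 7; constraint 4: x4 + x2 = 8 — and the others hold by inspection.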